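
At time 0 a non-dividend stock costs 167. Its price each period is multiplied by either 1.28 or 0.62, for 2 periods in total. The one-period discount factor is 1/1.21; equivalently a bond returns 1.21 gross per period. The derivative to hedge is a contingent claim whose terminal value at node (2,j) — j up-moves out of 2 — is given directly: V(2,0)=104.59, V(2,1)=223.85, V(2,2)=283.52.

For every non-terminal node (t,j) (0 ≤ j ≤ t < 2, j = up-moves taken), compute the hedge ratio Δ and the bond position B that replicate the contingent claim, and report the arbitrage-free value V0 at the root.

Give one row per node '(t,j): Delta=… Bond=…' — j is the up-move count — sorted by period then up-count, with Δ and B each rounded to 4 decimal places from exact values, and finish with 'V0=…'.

(0,0): Delta=0.4948 Bond=101.9128
(1,0): Delta=1.7452 Bond=-6.1505
(1,1): Delta=0.4229 Bond=138.6747
V0=184.5451

The replicating-portfolio and risk-neutral prices coincide; use p* = (1.21−0.62)/(1.28−0.62) = 0.8939 for the latter.
Terminal values V(2,·): V(2,0)=104.5900, V(2,1)=223.8500, V(2,2)=283.5200
  t=1,j=0: stock 103.5400 → up 132.5312 (V=223.8500), down 64.1948 (V=104.5900). Price 174.5465; hedge Δ=1.7452, bond B=-6.1505.
  t=1,j=1: stock 213.7600 → up 273.6128 (V=283.5200), down 132.5312 (V=223.8500). Price 229.0838; hedge Δ=0.4229, bond B=138.6747.
  t=0,j=0: stock 167.0000 → up 213.7600 (V=229.0838), down 103.5400 (V=174.5465). Price 184.5451; hedge Δ=0.4948, bond B=101.9128.
Each (Δ,B) replicates both successor values, so the strategy is self-financing and V0 is arbitrage-free.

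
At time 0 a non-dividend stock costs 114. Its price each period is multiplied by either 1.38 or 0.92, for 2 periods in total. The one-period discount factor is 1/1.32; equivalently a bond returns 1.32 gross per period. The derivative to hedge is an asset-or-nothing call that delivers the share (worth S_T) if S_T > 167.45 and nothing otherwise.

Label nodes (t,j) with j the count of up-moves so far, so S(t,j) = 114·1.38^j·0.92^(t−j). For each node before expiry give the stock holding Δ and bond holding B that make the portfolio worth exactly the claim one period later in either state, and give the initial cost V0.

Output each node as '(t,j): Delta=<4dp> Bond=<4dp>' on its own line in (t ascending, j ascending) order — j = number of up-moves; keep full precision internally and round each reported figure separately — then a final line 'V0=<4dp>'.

(0,0): Delta=2.7273 Bond=-216.6942
(1,0): Delta=0.0000 Bond=0.0000
(1,1): Delta=3.0000 Bond=-328.9418
V0=94.2149

No-arbitrage ⇒ martingale measure with p* = (R−d)/(u−d) = 0.8696.
Payoff layer (t=2): V(2,0)=0.0000, V(2,1)=0.0000, V(2,2)=217.1016
Node (1,0) S=104.8800: V=(p*·0.0000+(1−p*)·0.0000)/1.32=0.0000; Δ=(0.0000−0.0000)/(144.7344−96.4896)=0.0000; B=V−Δ·S=0.0000
Node (1,1) S=157.3200: V=(p*·217.1016+(1−p*)·0.0000)/1.32=143.0182; Δ=(217.1016−0.0000)/(217.1016−144.7344)=3.0000; B=V−Δ·S=-328.9418
Node (0,0) S=114.0000: V=(p*·143.0182+(1−p*)·0.0000)/1.32=94.2149; Δ=(143.0182−0.0000)/(157.3200−104.8800)=2.7273; B=V−Δ·S=-216.6942
Root portfolio cost Δ·114+B reproduces V0=94.2149.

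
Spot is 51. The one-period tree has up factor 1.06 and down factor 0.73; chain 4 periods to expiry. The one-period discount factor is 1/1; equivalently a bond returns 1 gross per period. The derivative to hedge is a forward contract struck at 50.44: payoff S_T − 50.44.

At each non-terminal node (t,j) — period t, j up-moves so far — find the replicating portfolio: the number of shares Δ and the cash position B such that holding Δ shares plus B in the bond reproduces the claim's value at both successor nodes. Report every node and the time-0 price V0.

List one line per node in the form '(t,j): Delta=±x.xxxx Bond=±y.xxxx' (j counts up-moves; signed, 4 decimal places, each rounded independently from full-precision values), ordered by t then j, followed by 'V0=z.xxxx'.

(0,0): Delta=1.0000 Bond=-50.4400
(1,0): Delta=1.0000 Bond=-50.4400
(1,1): Delta=1.0000 Bond=-50.4400
(2,0): Delta=1.0000 Bond=-50.4400
(2,1): Delta=1.0000 Bond=-50.4400
(2,2): Delta=1.0000 Bond=-50.4400
(3,0): Delta=1.0000 Bond=-50.4400
(3,1): Delta=1.0000 Bond=-50.4400
(3,2): Delta=1.0000 Bond=-50.4400
(3,3): Delta=1.0000 Bond=-50.4400
V0=0.5600

Since d<R<u, set p* = (R−d)/(u−d) = 0.8182; price each node as the discounted p*-expectation of its children.
Terminal payoffs: V(4,0)=-35.9569, V(4,1)=-29.4097, V(4,2)=-19.9029, V(4,3)=-6.0985, V(4,4)=13.9463
  t=3,j=0: stock 19.8399 → up 21.0303 (V=-29.4097), down 14.4831 (V=-35.9569). Price -30.6001; hedge Δ=1.0000, bond B=-50.4400.
  t=3,j=1: stock 28.8086 → up 30.5371 (V=-19.9029), down 21.0303 (V=-29.4097). Price -21.6314; hedge Δ=1.0000, bond B=-50.4400.
  t=3,j=2: stock 41.8316 → up 44.3415 (V=-6.0985), down 30.5371 (V=-19.9029). Price -8.6084; hedge Δ=1.0000, bond B=-50.4400.
  t=3,j=3: stock 60.7418 → up 64.3863 (V=13.9463), down 44.3415 (V=-6.0985). Price 10.3018; hedge Δ=1.0000, bond B=-50.4400.
  t=2,j=0: stock 27.1779 → up 28.8086 (V=-21.6314), down 19.8399 (V=-30.6001). Price -23.2621; hedge Δ=1.0000, bond B=-50.4400.
  t=2,j=1: stock 39.4638 → up 41.8316 (V=-8.6084), down 28.8086 (V=-21.6314). Price -10.9762; hedge Δ=1.0000, bond B=-50.4400.
  t=2,j=2: stock 57.3036 → up 60.7418 (V=10.3018), down 41.8316 (V=-8.6084). Price 6.8636; hedge Δ=1.0000, bond B=-50.4400.
  t=1,j=0: stock 37.2300 → up 39.4638 (V=-10.9762), down 27.1779 (V=-23.2621). Price -13.2100; hedge Δ=1.0000, bond B=-50.4400.
  t=1,j=1: stock 54.0600 → up 57.3036 (V=6.8636), down 39.4638 (V=-10.9762). Price 3.6200; hedge Δ=1.0000, bond B=-50.4400.
  t=0,j=0: stock 51.0000 → up 54.0600 (V=3.6200), down 37.2300 (V=-13.2100). Price 0.5600; hedge Δ=1.0000, bond B=-50.4400.
Self-financing check: at every node Δ·S+B equals the discounted successor values.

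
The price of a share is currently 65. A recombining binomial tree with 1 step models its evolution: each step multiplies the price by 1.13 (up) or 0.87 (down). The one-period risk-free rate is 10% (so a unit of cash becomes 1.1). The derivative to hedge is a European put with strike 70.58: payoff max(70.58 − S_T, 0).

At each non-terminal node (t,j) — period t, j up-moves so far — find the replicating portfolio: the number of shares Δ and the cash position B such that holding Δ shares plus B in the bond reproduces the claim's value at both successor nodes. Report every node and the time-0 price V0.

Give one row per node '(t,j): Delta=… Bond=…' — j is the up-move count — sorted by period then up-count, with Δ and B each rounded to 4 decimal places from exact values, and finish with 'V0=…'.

Risk-neutral probability p* = (R−d)/(u−d) = (1.1−0.87)/(1.13−0.87) = 0.8846.
Terminal values V(1,·): V(1,0)=14.0300, V(1,1)=0.0000
(0,0): S=65.0000. Δ = (V_up−V_dn)/(S_up−S_dn) = (0.0000−14.0300)/(73.4500−56.5500) = -0.8302. V = [p*·0.0000 + (1−p*)·14.0300]/1.1 = 1.4717. B = V − Δ·S = 55.4332.
The time-0 hedge costs 1.4717, which is the no-arbitrage price.

(0,0): Delta=-0.8302 Bond=55.4332
V0=1.4717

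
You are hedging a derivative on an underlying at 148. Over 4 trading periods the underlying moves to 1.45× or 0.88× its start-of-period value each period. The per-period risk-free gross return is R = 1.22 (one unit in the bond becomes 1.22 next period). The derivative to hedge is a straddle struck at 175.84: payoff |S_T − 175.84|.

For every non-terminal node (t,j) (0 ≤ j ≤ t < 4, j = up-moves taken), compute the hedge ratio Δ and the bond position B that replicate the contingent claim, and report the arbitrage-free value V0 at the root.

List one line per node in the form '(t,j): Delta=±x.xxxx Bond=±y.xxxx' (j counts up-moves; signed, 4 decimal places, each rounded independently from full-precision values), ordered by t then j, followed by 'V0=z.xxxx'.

No-arbitrage ⇒ martingale measure with p* = (R−d)/(u−d) = 0.5965.
Payoff layer (t=4): V(4,0)=87.0851, V(4,1)=29.5961, V(4,2)=65.1300, V(4,3)=221.2129, V(4,4)=478.3949
(3,0): S=100.8579. Δ = (V_up−V_dn)/(S_up−S_dn) = (29.5961−87.0851)/(146.2439−88.7549) = -1.0000. V = [p*·29.5961 + (1−p*)·87.0851]/1.22 = 43.2733. B = V − Δ·S = 144.1311.
(3,1): S=166.1862. Δ = (V_up−V_dn)/(S_up−S_dn) = (65.1300−29.5961)/(240.9700−146.2439) = 0.3751. V = [p*·65.1300 + (1−p*)·29.5961]/1.22 = 41.6326. B = V − Δ·S = -20.7076.
(3,2): S=273.8296. Δ = (V_up−V_dn)/(S_up−S_dn) = (221.2129−65.1300)/(397.0529−240.9700) = 1.0000. V = [p*·221.2129 + (1−p*)·65.1300]/1.22 = 129.6985. B = V − Δ·S = -144.1311.
(3,3): S=451.1965. Δ = (V_up−V_dn)/(S_up−S_dn) = (478.3949−221.2129)/(654.2349−397.0529) = 1.0000. V = [p*·478.3949 + (1−p*)·221.2129]/1.22 = 307.0654. B = V − Δ·S = -144.1311.
(2,0): S=114.6112. Δ = (V_up−V_dn)/(S_up−S_dn) = (41.6326−43.2733)/(166.1862−100.8579) = -0.0251. V = [p*·41.6326 + (1−p*)·43.2733]/1.22 = 34.6677. B = V − Δ·S = 37.5461.
(2,1): S=188.8480. Δ = (V_up−V_dn)/(S_up−S_dn) = (129.6985−41.6326)/(273.8296−166.1862) = 0.8181. V = [p*·129.6985 + (1−p*)·41.6326]/1.22 = 77.1829. B = V − Δ·S = -77.3186.
(2,2): S=311.1700. Δ = (V_up−V_dn)/(S_up−S_dn) = (307.0654−129.6985)/(451.1965−273.8296) = 1.0000. V = [p*·307.0654 + (1−p*)·129.6985]/1.22 = 193.0297. B = V − Δ·S = -118.1403.
(1,0): S=130.2400. Δ = (V_up−V_dn)/(S_up−S_dn) = (77.1829−34.6677)/(188.8480−114.6112) = 0.5727. V = [p*·77.1829 + (1−p*)·34.6677]/1.22 = 49.2030. B = V − Δ·S = -25.3850.
(1,1): S=214.6000. Δ = (V_up−V_dn)/(S_up−S_dn) = (193.0297−77.1829)/(311.1700−188.8480) = 0.9471. V = [p*·193.0297 + (1−p*)·77.1829]/1.22 = 119.9053. B = V − Δ·S = -83.3347.
(0,0): S=148.0000. Δ = (V_up−V_dn)/(S_up−S_dn) = (119.9053−49.2030)/(214.6000−130.2400) = 0.8381. V = [p*·119.9053 + (1−p*)·49.2030]/1.22 = 74.8986. B = V − Δ·S = -49.1406.
Each (Δ,B) replicates both successor values, so the strategy is self-financing and V0 is arbitrage-free.

(0,0): Delta=0.8381 Bond=-49.1406
(1,0): Delta=0.5727 Bond=-25.3850
(1,1): Delta=0.9471 Bond=-83.3347
(2,0): Delta=-0.0251 Bond=37.5461
(2,1): Delta=0.8181 Bond=-77.3186
(2,2): Delta=1.0000 Bond=-118.1403
(3,0): Delta=-1.0000 Bond=144.1311
(3,1): Delta=0.3751 Bond=-20.7076
(3,2): Delta=1.0000 Bond=-144.1311
(3,3): Delta=1.0000 Bond=-144.1311
V0=74.8986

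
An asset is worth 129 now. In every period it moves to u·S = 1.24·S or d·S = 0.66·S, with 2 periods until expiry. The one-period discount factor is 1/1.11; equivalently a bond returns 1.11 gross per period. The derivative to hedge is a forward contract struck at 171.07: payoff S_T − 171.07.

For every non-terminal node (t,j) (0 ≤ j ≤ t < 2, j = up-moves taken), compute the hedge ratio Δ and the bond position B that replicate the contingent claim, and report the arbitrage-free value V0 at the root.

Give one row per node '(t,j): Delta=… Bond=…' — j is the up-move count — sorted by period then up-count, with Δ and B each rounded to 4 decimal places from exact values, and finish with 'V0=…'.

Risk-neutral probability p* = (R−d)/(u−d) = (1.11−0.66)/(1.24−0.66) = 0.7759.
At expiry t=2: V(2,0)=-114.8776, V(2,1)=-65.4964, V(2,2)=27.2804
Node (1,0) S=85.1400: V=(p*·-65.4964+(1−p*)·-114.8776)/1.11=-68.9771; Δ=(-65.4964−-114.8776)/(105.5736−56.1924)=1.0000; B=V−Δ·S=-154.1171
Node (1,1) S=159.9600: V=(p*·27.2804+(1−p*)·-65.4964)/1.11=5.8429; Δ=(27.2804−-65.4964)/(198.3504−105.5736)=1.0000; B=V−Δ·S=-154.1171
Node (0,0) S=129.0000: V=(p*·5.8429+(1−p*)·-68.9771)/1.11=-9.8442; Δ=(5.8429−-68.9771)/(159.9600−85.1400)=1.0000; B=V−Δ·S=-138.8442
Each (Δ,B) replicates both successor values, so the strategy is self-financing and V0 is arbitrage-free.

(0,0): Delta=1.0000 Bond=-138.8442
(1,0): Delta=1.0000 Bond=-154.1171
(1,1): Delta=1.0000 Bond=-154.1171
V0=-9.8442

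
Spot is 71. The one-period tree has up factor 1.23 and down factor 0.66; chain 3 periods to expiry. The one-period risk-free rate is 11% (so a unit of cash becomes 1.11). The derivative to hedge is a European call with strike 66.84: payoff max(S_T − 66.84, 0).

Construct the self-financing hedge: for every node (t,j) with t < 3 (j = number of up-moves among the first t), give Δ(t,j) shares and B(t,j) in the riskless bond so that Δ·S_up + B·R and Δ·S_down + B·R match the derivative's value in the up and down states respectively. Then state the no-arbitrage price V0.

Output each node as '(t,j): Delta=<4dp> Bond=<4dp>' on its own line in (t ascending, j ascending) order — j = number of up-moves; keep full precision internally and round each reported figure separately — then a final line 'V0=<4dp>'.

Since d<R<u, set p* = (R−d)/(u−d) = 0.7895; price each node as the discounted p*-expectation of its children.
At expiry t=3: V(3,0)=0.0000, V(3,1)=0.0000, V(3,2)=4.0545, V(3,3)=65.2816
  t=2,j=0: stock 30.9276 → up 38.0409 (V=0.0000), down 20.4122 (V=0.0000). Price 0.0000; hedge Δ=0.0000, bond B=0.0000.
  t=2,j=1: stock 57.6378 → up 70.8945 (V=4.0545), down 38.0409 (V=0.0000). Price 2.8837; hedge Δ=0.1234, bond B=-4.2294.
  t=2,j=2: stock 107.4159 → up 132.1216 (V=65.2816), down 70.8945 (V=4.0545). Price 47.1997; hedge Δ=1.0000, bond B=-60.2162.
  t=1,j=0: stock 46.8600 → up 57.6378 (V=2.8837), down 30.9276 (V=0.0000). Price 2.0510; hedge Δ=0.1080, bond B=-3.0081.
  t=1,j=1: stock 87.3300 → up 107.4159 (V=47.1997), down 57.6378 (V=2.8837). Price 34.1171; hedge Δ=0.8903, bond B=-43.6302.
  t=0,j=0: stock 71.0000 → up 87.3300 (V=34.1171), down 46.8600 (V=2.0510). Price 24.6544; hedge Δ=0.7923, bond B=-31.6020.
The time-0 hedge costs 24.6544, which is the no-arbitrage price.

(0,0): Delta=0.7923 Bond=-31.6020
(1,0): Delta=0.1080 Bond=-3.0081
(1,1): Delta=0.8903 Bond=-43.6302
(2,0): Delta=0.0000 Bond=0.0000
(2,1): Delta=0.1234 Bond=-4.2294
(2,2): Delta=1.0000 Bond=-60.2162
V0=24.6544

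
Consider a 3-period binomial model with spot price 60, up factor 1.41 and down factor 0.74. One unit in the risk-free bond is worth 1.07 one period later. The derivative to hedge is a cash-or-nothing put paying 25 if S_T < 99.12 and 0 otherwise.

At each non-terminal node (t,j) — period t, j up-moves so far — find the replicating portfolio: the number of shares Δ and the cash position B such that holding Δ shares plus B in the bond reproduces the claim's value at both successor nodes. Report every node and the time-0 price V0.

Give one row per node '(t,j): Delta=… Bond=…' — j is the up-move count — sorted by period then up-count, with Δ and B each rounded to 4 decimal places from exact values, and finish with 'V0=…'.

(0,0): Delta=-0.1318 Bond=25.8754
(1,0): Delta=0.0000 Bond=21.8360
(1,1): Delta=-0.2030 Bond=33.7147
(2,0): Delta=0.0000 Bond=23.3645
(2,1): Delta=0.0000 Bond=23.3645
(2,2): Delta=-0.3128 Bond=49.1700
V0=17.9690

No-arbitrage ⇒ martingale measure with p* = (R−d)/(u−d) = 0.4925.
Terminal payoffs: V(3,0)=25.0000, V(3,1)=25.0000, V(3,2)=25.0000, V(3,3)=0.0000
(2,0): S=32.8560. Δ = (V_up−V_dn)/(S_up−S_dn) = (25.0000−25.0000)/(46.3270−24.3134) = 0.0000. V = [p*·25.0000 + (1−p*)·25.0000]/1.07 = 23.3645. B = V − Δ·S = 23.3645.
(2,1): S=62.6040. Δ = (V_up−V_dn)/(S_up−S_dn) = (25.0000−25.0000)/(88.2716−46.3270) = 0.0000. V = [p*·25.0000 + (1−p*)·25.0000]/1.07 = 23.3645. B = V − Δ·S = 23.3645.
(2,2): S=119.2860. Δ = (V_up−V_dn)/(S_up−S_dn) = (0.0000−25.0000)/(168.1933−88.2716) = -0.3128. V = [p*·0.0000 + (1−p*)·25.0000]/1.07 = 11.8566. B = V − Δ·S = 49.1700.
(1,0): S=44.4000. Δ = (V_up−V_dn)/(S_up−S_dn) = (23.3645−23.3645)/(62.6040−32.8560) = 0.0000. V = [p*·23.3645 + (1−p*)·23.3645]/1.07 = 21.8360. B = V − Δ·S = 21.8360.
(1,1): S=84.6000. Δ = (V_up−V_dn)/(S_up−S_dn) = (11.8566−23.3645)/(119.2860−62.6040) = -0.2030. V = [p*·11.8566 + (1−p*)·23.3645]/1.07 = 16.5387. B = V − Δ·S = 33.7147.
(0,0): S=60.0000. Δ = (V_up−V_dn)/(S_up−S_dn) = (16.5387−21.8360)/(84.6000−44.4000) = -0.1318. V = [p*·16.5387 + (1−p*)·21.8360]/1.07 = 17.9690. B = V − Δ·S = 25.8754.
Root portfolio cost Δ·60+B reproduces V0=17.9690.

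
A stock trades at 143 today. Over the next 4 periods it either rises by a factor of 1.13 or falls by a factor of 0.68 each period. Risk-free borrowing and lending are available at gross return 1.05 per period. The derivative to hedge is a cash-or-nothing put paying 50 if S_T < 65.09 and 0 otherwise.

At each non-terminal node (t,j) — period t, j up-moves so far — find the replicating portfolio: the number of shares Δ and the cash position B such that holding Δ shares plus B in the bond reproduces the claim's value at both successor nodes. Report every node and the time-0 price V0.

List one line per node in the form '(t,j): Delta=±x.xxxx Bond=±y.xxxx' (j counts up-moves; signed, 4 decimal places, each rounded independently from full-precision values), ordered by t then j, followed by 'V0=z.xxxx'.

(0,0): Delta=-0.0523 Bond=8.2839
(1,0): Delta=-0.3030 Bond=33.0728
(1,1): Delta=-0.0197 Bond=3.4279
(2,0): Delta=-1.3158 Bond=101.6993
(2,1): Delta=-0.1712 Bond=20.2458
(2,2): Delta=0.0000 Bond=0.0000
(3,0): Delta=0.0000 Bond=47.6190
(3,1): Delta=-1.4870 Bond=119.5767
(3,2): Delta=0.0000 Bond=0.0000
(3,3): Delta=0.0000 Bond=0.0000
V0=0.8012

Since d<R<u, set p* = (R−d)/(u−d) = 0.8222; price each node as the discounted p*-expectation of its children.
At expiry t=4: V(4,0)=50.0000, V(4,1)=50.0000, V(4,2)=0.0000, V(4,3)=0.0000, V(4,4)=0.0000
(3,0): S=44.9638. Δ = (V_up−V_dn)/(S_up−S_dn) = (50.0000−50.0000)/(50.8091−30.5754) = 0.0000. V = [p*·50.0000 + (1−p*)·50.0000]/1.05 = 47.6190. B = V − Δ·S = 47.6190.
(3,1): S=74.7192. Δ = (V_up−V_dn)/(S_up−S_dn) = (0.0000−50.0000)/(84.4327−50.8091) = -1.4870. V = [p*·0.0000 + (1−p*)·50.0000]/1.05 = 8.4656. B = V − Δ·S = 119.5767.
(3,2): S=124.1658. Δ = (V_up−V_dn)/(S_up−S_dn) = (0.0000−0.0000)/(140.3073−84.4327) = 0.0000. V = [p*·0.0000 + (1−p*)·0.0000]/1.05 = 0.0000. B = V − Δ·S = 0.0000.
(3,3): S=206.3343. Δ = (V_up−V_dn)/(S_up−S_dn) = (0.0000−0.0000)/(233.1577−140.3073) = 0.0000. V = [p*·0.0000 + (1−p*)·0.0000]/1.05 = 0.0000. B = V − Δ·S = 0.0000.
(2,0): S=66.1232. Δ = (V_up−V_dn)/(S_up−S_dn) = (8.4656−47.6190)/(74.7192−44.9638) = -1.3158. V = [p*·8.4656 + (1−p*)·47.6190]/1.05 = 14.6916. B = V − Δ·S = 101.6993.
(2,1): S=109.8812. Δ = (V_up−V_dn)/(S_up−S_dn) = (0.0000−8.4656)/(124.1658−74.7192) = -0.1712. V = [p*·0.0000 + (1−p*)·8.4656]/1.05 = 1.4333. B = V − Δ·S = 20.2458.
(2,2): S=182.5967. Δ = (V_up−V_dn)/(S_up−S_dn) = (0.0000−0.0000)/(206.3343−124.1658) = 0.0000. V = [p*·0.0000 + (1−p*)·0.0000]/1.05 = 0.0000. B = V − Δ·S = 0.0000.
(1,0): S=97.2400. Δ = (V_up−V_dn)/(S_up−S_dn) = (1.4333−14.6916)/(109.8812−66.1232) = -0.3030. V = [p*·1.4333 + (1−p*)·14.6916]/1.05 = 3.6099. B = V − Δ·S = 33.0728.
(1,1): S=161.5900. Δ = (V_up−V_dn)/(S_up−S_dn) = (0.0000−1.4333)/(182.5967−109.8812) = -0.0197. V = [p*·0.0000 + (1−p*)·1.4333]/1.05 = 0.2427. B = V − Δ·S = 3.4279.
(0,0): S=143.0000. Δ = (V_up−V_dn)/(S_up−S_dn) = (0.2427−3.6099)/(161.5900−97.2400) = -0.0523. V = [p*·0.2427 + (1−p*)·3.6099]/1.05 = 0.8012. B = V − Δ·S = 8.2839.
Self-financing check: at every node Δ·S+B equals the discounted successor values.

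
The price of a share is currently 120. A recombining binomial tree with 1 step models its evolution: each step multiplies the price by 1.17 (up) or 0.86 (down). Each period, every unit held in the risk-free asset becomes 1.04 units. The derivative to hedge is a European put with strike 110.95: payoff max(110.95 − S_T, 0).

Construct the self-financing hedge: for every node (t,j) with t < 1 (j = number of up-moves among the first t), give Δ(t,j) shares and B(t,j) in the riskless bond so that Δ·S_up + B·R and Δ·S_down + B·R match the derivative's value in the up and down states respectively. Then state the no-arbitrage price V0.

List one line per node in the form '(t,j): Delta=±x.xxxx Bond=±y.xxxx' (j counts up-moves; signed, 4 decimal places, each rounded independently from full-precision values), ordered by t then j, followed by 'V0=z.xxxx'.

Risk-neutral probability p* = (R−d)/(u−d) = (1.04−0.86)/(1.17−0.86) = 0.5806.
Terminal values V(1,·): V(1,0)=7.7500, V(1,1)=0.0000
  t=0,j=0: stock 120.0000 → up 140.4000 (V=0.0000), down 103.2000 (V=7.7500). Price 3.1250; hedge Δ=-0.2083, bond B=28.1250.
Self-financing check: at every node Δ·S+B equals the discounted successor values.

(0,0): Delta=-0.2083 Bond=28.1250
V0=3.1250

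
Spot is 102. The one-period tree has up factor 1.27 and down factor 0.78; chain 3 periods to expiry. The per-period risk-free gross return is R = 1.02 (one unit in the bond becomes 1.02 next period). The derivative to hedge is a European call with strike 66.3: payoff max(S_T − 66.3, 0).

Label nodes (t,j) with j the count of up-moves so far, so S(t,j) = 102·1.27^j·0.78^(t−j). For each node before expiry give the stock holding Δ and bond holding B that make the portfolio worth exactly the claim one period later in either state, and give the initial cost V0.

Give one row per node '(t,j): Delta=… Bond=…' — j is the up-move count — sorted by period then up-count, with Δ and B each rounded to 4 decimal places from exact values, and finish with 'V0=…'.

Since d<R<u, set p* = (R−d)/(u−d) = 0.4898; price each node as the discounted p*-expectation of its children.
Payoff layer (t=3): V(3,0)=0.0000, V(3,1)=12.5121, V(3,2)=62.0223, V(3,3)=142.6351
(2,0): S=62.0568. Δ = (V_up−V_dn)/(S_up−S_dn) = (12.5121−0.0000)/(78.8121−48.4043) = 0.4115. V = [p*·12.5121 + (1−p*)·0.0000]/1.02 = 6.0082. B = V − Δ·S = -19.5267.
(2,1): S=101.0412. Δ = (V_up−V_dn)/(S_up−S_dn) = (62.0223−12.5121)/(128.3223−78.8121) = 1.0000. V = [p*·62.0223 + (1−p*)·12.5121]/1.02 = 36.0412. B = V − Δ·S = -65.0000.
(2,2): S=164.5158. Δ = (V_up−V_dn)/(S_up−S_dn) = (142.6351−62.0223)/(208.9351−128.3223) = 1.0000. V = [p*·142.6351 + (1−p*)·62.0223]/1.02 = 99.5158. B = V − Δ·S = -65.0000.
(1,0): S=79.5600. Δ = (V_up−V_dn)/(S_up−S_dn) = (36.0412−6.0082)/(101.0412−62.0568) = 0.7704. V = [p*·36.0412 + (1−p*)·6.0082]/1.02 = 20.3120. B = V − Δ·S = -40.9798.
(1,1): S=129.5400. Δ = (V_up−V_dn)/(S_up−S_dn) = (99.5158−36.0412)/(164.5158−101.0412) = 1.0000. V = [p*·99.5158 + (1−p*)·36.0412]/1.02 = 65.8145. B = V − Δ·S = -63.7255.
(0,0): S=102.0000. Δ = (V_up−V_dn)/(S_up−S_dn) = (65.8145−20.3120)/(129.5400−79.5600) = 0.9104. V = [p*·65.8145 + (1−p*)·20.3120]/1.02 = 41.7637. B = V − Δ·S = -51.0986.
Each (Δ,B) replicates both successor values, so the strategy is self-financing and V0 is arbitrage-free.

(0,0): Delta=0.9104 Bond=-51.0986
(1,0): Delta=0.7704 Bond=-40.9798
(1,1): Delta=1.0000 Bond=-63.7255
(2,0): Delta=0.4115 Bond=-19.5267
(2,1): Delta=1.0000 Bond=-65.0000
(2,2): Delta=1.0000 Bond=-65.0000
V0=41.7637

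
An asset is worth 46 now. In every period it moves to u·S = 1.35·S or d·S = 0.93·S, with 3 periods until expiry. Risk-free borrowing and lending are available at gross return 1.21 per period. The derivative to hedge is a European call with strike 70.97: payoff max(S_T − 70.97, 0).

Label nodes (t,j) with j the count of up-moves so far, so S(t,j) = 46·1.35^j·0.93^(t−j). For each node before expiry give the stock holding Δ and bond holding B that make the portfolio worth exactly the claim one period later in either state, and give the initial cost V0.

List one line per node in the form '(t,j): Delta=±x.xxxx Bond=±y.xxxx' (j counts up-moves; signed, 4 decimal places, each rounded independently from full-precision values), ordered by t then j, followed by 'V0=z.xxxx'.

Risk-neutral probability p* = (R−d)/(u−d) = (1.21−0.93)/(1.35−0.93) = 0.6667.
Payoff layer (t=3): V(3,0)=0.0000, V(3,1)=0.0000, V(3,2)=6.9966, V(3,3)=42.2073
(2,0): S=39.7854. Δ = (V_up−V_dn)/(S_up−S_dn) = (0.0000−0.0000)/(53.7103−37.0004) = 0.0000. V = [p*·0.0000 + (1−p*)·0.0000]/1.21 = 0.0000. B = V − Δ·S = 0.0000.
(2,1): S=57.7530. Δ = (V_up−V_dn)/(S_up−S_dn) = (6.9966−0.0000)/(77.9666−53.7103) = 0.2884. V = [p*·6.9966 + (1−p*)·0.0000]/1.21 = 3.8548. B = V − Δ·S = -12.8036.
(2,2): S=83.8350. Δ = (V_up−V_dn)/(S_up−S_dn) = (42.2073−6.9966)/(113.1773−77.9666) = 1.0000. V = [p*·42.2073 + (1−p*)·6.9966]/1.21 = 25.1821. B = V − Δ·S = -58.6529.
(1,0): S=42.7800. Δ = (V_up−V_dn)/(S_up−S_dn) = (3.8548−0.0000)/(57.7530−39.7854) = 0.2145. V = [p*·3.8548 + (1−p*)·0.0000]/1.21 = 2.1239. B = V − Δ·S = -7.0543.
(1,1): S=62.1000. Δ = (V_up−V_dn)/(S_up−S_dn) = (25.1821−3.8548)/(83.8350−57.7530) = 0.8177. V = [p*·25.1821 + (1−p*)·3.8548]/1.21 = 14.9364. B = V − Δ·S = -35.8428.
(0,0): S=46.0000. Δ = (V_up−V_dn)/(S_up−S_dn) = (14.9364−2.1239)/(62.1000−42.7800) = 0.6632. V = [p*·14.9364 + (1−p*)·2.1239]/1.21 = 8.8145. B = V − Δ·S = -21.6914.
Each (Δ,B) replicates both successor values, so the strategy is self-financing and V0 is arbitrage-free.

(0,0): Delta=0.6632 Bond=-21.6914
(1,0): Delta=0.2145 Bond=-7.0543
(1,1): Delta=0.8177 Bond=-35.8428
(2,0): Delta=0.0000 Bond=0.0000
(2,1): Delta=0.2884 Bond=-12.8036
(2,2): Delta=1.0000 Bond=-58.6529
V0=8.8145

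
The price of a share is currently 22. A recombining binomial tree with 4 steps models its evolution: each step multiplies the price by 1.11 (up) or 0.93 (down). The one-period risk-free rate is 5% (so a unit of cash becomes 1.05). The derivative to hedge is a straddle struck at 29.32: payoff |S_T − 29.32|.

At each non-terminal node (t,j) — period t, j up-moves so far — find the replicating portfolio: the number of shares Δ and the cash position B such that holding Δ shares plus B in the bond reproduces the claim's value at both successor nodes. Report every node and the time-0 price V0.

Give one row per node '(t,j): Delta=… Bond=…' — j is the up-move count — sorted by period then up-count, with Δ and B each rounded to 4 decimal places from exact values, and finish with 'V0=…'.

Under the risk-neutral measure, an up-move has probability p* = (R−d)/(u−d) = 0.6667 and values discount at R = 1.05.
Terminal payoffs: V(4,0)=12.8629, V(4,1)=9.6776, V(4,2)=5.8758, V(4,3)=1.3383, V(4,4)=4.0775
  t=3,j=0: stock 17.6959 → up 19.6424 (V=9.6776), down 16.4571 (V=12.8629). Price 10.2280; hedge Δ=-1.0000, bond B=27.9238.
  t=3,j=1: stock 21.1209 → up 23.4442 (V=5.8758), down 19.6424 (V=9.6776). Price 6.8030; hedge Δ=-1.0000, bond B=27.9238.
  t=3,j=2: stock 25.2088 → up 27.9817 (V=1.3383), down 23.4442 (V=5.8758). Price 2.7150; hedge Δ=-1.0000, bond B=27.9238.
  t=3,j=3: stock 30.0879 → up 33.3975 (V=4.0775), down 27.9817 (V=1.3383). Price 3.0138; hedge Δ=0.5058, bond B=-12.2045.
  t=2,j=0: stock 19.0278 → up 21.1209 (V=6.8030), down 17.6959 (V=10.2280). Price 7.5663; hedge Δ=-1.0000, bond B=26.5941.
  t=2,j=1: stock 22.7106 → up 25.2088 (V=2.7150), down 21.1209 (V=6.8030). Price 3.8835; hedge Δ=-1.0000, bond B=26.5941.
  t=2,j=2: stock 27.1062 → up 30.0879 (V=3.0138), down 25.2088 (V=2.7150). Price 2.7754; hedge Δ=0.0612, bond B=1.1158.
  t=1,j=0: stock 20.4600 → up 22.7106 (V=3.8835), down 19.0278 (V=7.5663). Price 4.8677; hedge Δ=-1.0000, bond B=25.3277.
  t=1,j=1: stock 24.4200 → up 27.1062 (V=2.7754), down 22.7106 (V=3.8835). Price 2.9950; hedge Δ=-0.2521, bond B=9.1510.
  t=0,j=0: stock 22.0000 → up 24.4200 (V=2.9950), down 20.4600 (V=4.8677). Price 3.4469; hedge Δ=-0.4729, bond B=13.8507.
Self-financing check: at every node Δ·S+B equals the discounted successor values.

(0,0): Delta=-0.4729 Bond=13.8507
(1,0): Delta=-1.0000 Bond=25.3277
(1,1): Delta=-0.2521 Bond=9.1510
(2,0): Delta=-1.0000 Bond=26.5941
(2,1): Delta=-1.0000 Bond=26.5941
(2,2): Delta=0.0612 Bond=1.1158
(3,0): Delta=-1.0000 Bond=27.9238
(3,1): Delta=-1.0000 Bond=27.9238
(3,2): Delta=-1.0000 Bond=27.9238
(3,3): Delta=0.5058 Bond=-12.2045
V0=3.4469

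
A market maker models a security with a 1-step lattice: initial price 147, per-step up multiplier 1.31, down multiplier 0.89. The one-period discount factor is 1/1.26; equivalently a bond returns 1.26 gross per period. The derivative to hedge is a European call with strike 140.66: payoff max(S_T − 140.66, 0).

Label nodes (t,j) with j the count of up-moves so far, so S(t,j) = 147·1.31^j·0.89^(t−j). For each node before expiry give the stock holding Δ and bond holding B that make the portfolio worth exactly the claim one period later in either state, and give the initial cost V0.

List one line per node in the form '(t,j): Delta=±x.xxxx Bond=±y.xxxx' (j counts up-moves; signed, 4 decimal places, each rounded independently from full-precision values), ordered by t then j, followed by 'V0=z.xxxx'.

(0,0): Delta=0.8408 Bond=-87.3014
V0=36.2938

Risk-neutral probability p* = (R−d)/(u−d) = (1.26−0.89)/(1.31−0.89) = 0.8810.
Terminal payoffs: V(1,0)=0.0000, V(1,1)=51.9100
Node (0,0) S=147.0000: V=(p*·51.9100+(1−p*)·0.0000)/1.26=36.2938; Δ=(51.9100−0.0000)/(192.5700−130.8300)=0.8408; B=V−Δ·S=-87.3014
The time-0 hedge costs 36.2938, which is the no-arbitrage price.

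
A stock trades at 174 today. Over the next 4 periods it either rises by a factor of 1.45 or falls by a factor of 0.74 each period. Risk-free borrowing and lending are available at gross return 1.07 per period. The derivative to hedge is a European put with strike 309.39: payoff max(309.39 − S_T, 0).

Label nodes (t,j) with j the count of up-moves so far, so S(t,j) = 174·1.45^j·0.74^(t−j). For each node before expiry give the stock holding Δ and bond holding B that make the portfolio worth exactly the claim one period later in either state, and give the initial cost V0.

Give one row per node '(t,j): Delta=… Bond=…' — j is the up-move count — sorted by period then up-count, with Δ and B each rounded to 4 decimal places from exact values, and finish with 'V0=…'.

(0,0): Delta=-0.5596 Bond=189.3996
(1,0): Delta=-0.8284 Bond=237.2717
(1,1): Delta=-0.4016 Bond=162.7989
(2,0): Delta=-1.0000 Bond=270.2332
(2,1): Delta=-0.7275 Bond=235.0506
(2,2): Delta=-0.2100 Bond=104.1185
(3,0): Delta=-1.0000 Bond=289.1495
(3,1): Delta=-1.0000 Bond=289.1495
(3,2): Delta=-0.5674 Bond=208.1548
(3,3): Delta=0.0000 Bond=0.0000
V0=92.0376

No-arbitrage ⇒ martingale measure with p* = (R−d)/(u−d) = 0.4648.
Payoff layer (t=4): V(4,0)=257.2134, V(4,1)=207.1520, V(4,2)=109.0588, V(4,3)=0.0000, V(4,4)=0.0000
Node (3,0) S=70.5090: V=(p*·207.1520+(1−p*)·257.2134)/1.07=218.6406; Δ=(207.1520−257.2134)/(102.2380−52.1766)=-1.0000; B=V−Δ·S=289.1495
Node (3,1) S=138.1595: V=(p*·109.0588+(1−p*)·207.1520)/1.07=150.9901; Δ=(109.0588−207.1520)/(200.3312−102.2380)=-1.0000; B=V−Δ·S=289.1495
Node (3,2) S=270.7179: V=(p*·0.0000+(1−p*)·109.0588)/1.07=54.5509; Δ=(0.0000−109.0588)/(392.5410−200.3312)=-0.5674; B=V−Δ·S=208.1548
Node (3,3) S=530.4607: V=(p*·0.0000+(1−p*)·0.0000)/1.07=0.0000; Δ=(0.0000−0.0000)/(769.1681−392.5410)=0.0000; B=V−Δ·S=0.0000
Node (2,0) S=95.2824: V=(p*·150.9901+(1−p*)·218.6406)/1.07=174.9508; Δ=(150.9901−218.6406)/(138.1595−70.5090)=-1.0000; B=V−Δ·S=270.2332
Node (2,1) S=186.7020: V=(p*·54.5509+(1−p*)·150.9901)/1.07=99.2208; Δ=(54.5509−150.9901)/(270.7179−138.1595)=-0.7275; B=V−Δ·S=235.0506
Node (2,2) S=365.8350: V=(p*·0.0000+(1−p*)·54.5509)/1.07=27.2862; Δ=(0.0000−54.5509)/(530.4607−270.7179)=-0.2100; B=V−Δ·S=104.1185
Node (1,0) S=128.7600: V=(p*·99.2208+(1−p*)·174.9508)/1.07=130.6097; Δ=(99.2208−174.9508)/(186.7020−95.2824)=-0.8284; B=V−Δ·S=237.2717
Node (1,1) S=252.3000: V=(p*·27.2862+(1−p*)·99.2208)/1.07=61.4826; Δ=(27.2862−99.2208)/(365.8350−186.7020)=-0.4016; B=V−Δ·S=162.7989
Node (0,0) S=174.0000: V=(p*·61.4826+(1−p*)·130.6097)/1.07=92.0376; Δ=(61.4826−130.6097)/(252.3000−128.7600)=-0.5596; B=V−Δ·S=189.3996
Check: Δ(0,0)·S0 + B(0,0) = 92.0376 = V0.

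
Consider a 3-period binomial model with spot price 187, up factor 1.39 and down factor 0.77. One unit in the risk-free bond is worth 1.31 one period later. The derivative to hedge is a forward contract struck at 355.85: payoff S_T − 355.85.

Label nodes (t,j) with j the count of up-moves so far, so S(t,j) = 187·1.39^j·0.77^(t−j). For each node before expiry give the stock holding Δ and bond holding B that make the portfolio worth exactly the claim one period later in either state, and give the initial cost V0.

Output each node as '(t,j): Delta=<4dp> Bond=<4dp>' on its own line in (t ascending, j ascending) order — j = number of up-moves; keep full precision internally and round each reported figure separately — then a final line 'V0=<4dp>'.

Under the risk-neutral measure, an up-move has probability p* = (R−d)/(u−d) = 0.8710 and values discount at R = 1.31.
Terminal payoffs: V(3,0)=-270.4783, V(3,1)=-201.7375, V(3,2)=-77.6469, V(3,3)=146.3608
(2,0): S=110.8723. Δ = (V_up−V_dn)/(S_up−S_dn) = (-201.7375−-270.4783)/(154.1125−85.3717) = 1.0000. V = [p*·-201.7375 + (1−p*)·-270.4783]/1.31 = -160.7689. B = V − Δ·S = -271.6412.
(2,1): S=200.1461. Δ = (V_up−V_dn)/(S_up−S_dn) = (-77.6469−-201.7375)/(278.2031−154.1125) = 1.0000. V = [p*·-77.6469 + (1−p*)·-201.7375]/1.31 = -71.4951. B = V − Δ·S = -271.6412.
(2,2): S=361.3027. Δ = (V_up−V_dn)/(S_up−S_dn) = (146.3608−-77.6469)/(502.2108−278.2031) = 1.0000. V = [p*·146.3608 + (1−p*)·-77.6469]/1.31 = 89.6615. B = V − Δ·S = -271.6412.
(1,0): S=143.9900. Δ = (V_up−V_dn)/(S_up−S_dn) = (-71.4951−-160.7689)/(200.1461−110.8723) = 1.0000. V = [p*·-71.4951 + (1−p*)·-160.7689]/1.31 = -63.3697. B = V − Δ·S = -207.3597.
(1,1): S=259.9300. Δ = (V_up−V_dn)/(S_up−S_dn) = (89.6615−-71.4951)/(361.3027−200.1461) = 1.0000. V = [p*·89.6615 + (1−p*)·-71.4951]/1.31 = 52.5703. B = V − Δ·S = -207.3597.
(0,0): S=187.0000. Δ = (V_up−V_dn)/(S_up−S_dn) = (52.5703−-63.3697)/(259.9300−143.9900) = 1.0000. V = [p*·52.5703 + (1−p*)·-63.3697]/1.31 = 28.7101. B = V − Δ·S = -158.2899.
Self-financing check: at every node Δ·S+B equals the discounted successor values.

(0,0): Delta=1.0000 Bond=-158.2899
(1,0): Delta=1.0000 Bond=-207.3597
(1,1): Delta=1.0000 Bond=-207.3597
(2,0): Delta=1.0000 Bond=-271.6412
(2,1): Delta=1.0000 Bond=-271.6412
(2,2): Delta=1.0000 Bond=-271.6412
V0=28.7101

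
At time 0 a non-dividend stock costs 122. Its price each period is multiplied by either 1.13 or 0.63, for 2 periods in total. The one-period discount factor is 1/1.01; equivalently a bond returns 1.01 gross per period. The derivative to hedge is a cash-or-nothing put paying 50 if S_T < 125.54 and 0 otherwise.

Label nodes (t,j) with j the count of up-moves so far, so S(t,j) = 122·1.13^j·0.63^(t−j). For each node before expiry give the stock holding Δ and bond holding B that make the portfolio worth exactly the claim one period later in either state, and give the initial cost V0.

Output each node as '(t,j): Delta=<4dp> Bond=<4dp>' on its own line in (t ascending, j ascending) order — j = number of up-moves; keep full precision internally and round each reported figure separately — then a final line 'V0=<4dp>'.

No-arbitrage ⇒ martingale measure with p* = (R−d)/(u−d) = 0.7600.
Payoff layer (t=2): V(2,0)=50.0000, V(2,1)=50.0000, V(2,2)=0.0000
Node (1,0) S=76.8600: V=(p*·50.0000+(1−p*)·50.0000)/1.01=49.5050; Δ=(50.0000−50.0000)/(86.8518−48.4218)=0.0000; B=V−Δ·S=49.5050
Node (1,1) S=137.8600: V=(p*·0.0000+(1−p*)·50.0000)/1.01=11.8812; Δ=(0.0000−50.0000)/(155.7818−86.8518)=-0.7254; B=V−Δ·S=111.8812
Node (0,0) S=122.0000: V=(p*·11.8812+(1−p*)·49.5050)/1.01=20.7039; Δ=(11.8812−49.5050)/(137.8600−76.8600)=-0.6168; B=V−Δ·S=95.9514
The time-0 hedge costs 20.7039, which is the no-arbitrage price.

(0,0): Delta=-0.6168 Bond=95.9514
(1,0): Delta=0.0000 Bond=49.5050
(1,1): Delta=-0.7254 Bond=111.8812
V0=20.7039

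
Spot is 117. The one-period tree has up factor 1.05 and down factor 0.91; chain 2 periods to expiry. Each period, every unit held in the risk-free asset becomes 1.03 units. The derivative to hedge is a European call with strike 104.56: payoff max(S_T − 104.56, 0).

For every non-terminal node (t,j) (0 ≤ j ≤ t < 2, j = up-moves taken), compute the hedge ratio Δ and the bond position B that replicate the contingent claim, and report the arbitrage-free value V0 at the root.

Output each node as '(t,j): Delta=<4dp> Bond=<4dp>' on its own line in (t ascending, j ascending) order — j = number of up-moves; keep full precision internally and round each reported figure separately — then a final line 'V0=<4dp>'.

Risk-neutral probability p* = (R−d)/(u−d) = (1.03−0.91)/(1.05−0.91) = 0.8571.
At expiry t=2: V(2,0)=0.0000, V(2,1)=7.2335, V(2,2)=24.4325
  t=1,j=0: stock 106.4700 → up 111.7935 (V=7.2335), down 96.8877 (V=0.0000). Price 6.0196; hedge Δ=0.4853, bond B=-45.6483.
  t=1,j=1: stock 122.8500 → up 128.9925 (V=24.4325), down 111.7935 (V=7.2335). Price 21.3354; hedge Δ=1.0000, bond B=-101.5146.
  t=0,j=0: stock 117.0000 → up 122.8500 (V=21.3354), down 106.4700 (V=6.0196). Price 18.5898; hedge Δ=0.9350, bond B=-90.8094.
Each (Δ,B) replicates both successor values, so the strategy is self-financing and V0 is arbitrage-free.

(0,0): Delta=0.9350 Bond=-90.8094
(1,0): Delta=0.4853 Bond=-45.6483
(1,1): Delta=1.0000 Bond=-101.5146
V0=18.5898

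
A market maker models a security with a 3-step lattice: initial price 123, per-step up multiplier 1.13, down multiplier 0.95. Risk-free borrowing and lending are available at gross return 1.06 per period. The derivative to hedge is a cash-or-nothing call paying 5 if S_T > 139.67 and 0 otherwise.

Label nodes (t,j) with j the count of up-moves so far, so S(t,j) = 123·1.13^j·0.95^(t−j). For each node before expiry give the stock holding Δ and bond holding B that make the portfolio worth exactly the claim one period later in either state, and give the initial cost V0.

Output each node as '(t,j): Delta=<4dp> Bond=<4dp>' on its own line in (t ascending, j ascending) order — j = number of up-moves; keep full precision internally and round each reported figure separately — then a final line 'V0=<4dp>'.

(0,0): Delta=0.0955 Bond=-8.9634
(1,0): Delta=0.1371 Bond=-14.3526
(1,1): Delta=0.0733 Bond=-6.4140
(2,0): Delta=0.0000 Bond=0.0000
(2,1): Delta=0.2104 Bond=-24.8952
(2,2): Delta=0.0000 Bond=4.7170
V0=2.7872

No-arbitrage ⇒ martingale measure with p* = (R−d)/(u−d) = 0.6111.
Terminal values V(3,·): V(3,0)=0.0000, V(3,1)=0.0000, V(3,2)=5.0000, V(3,3)=5.0000
Node (2,0) S=111.0075: V=(p*·0.0000+(1−p*)·0.0000)/1.06=0.0000; Δ=(0.0000−0.0000)/(125.4385−105.4571)=0.0000; B=V−Δ·S=0.0000
Node (2,1) S=132.0405: V=(p*·5.0000+(1−p*)·0.0000)/1.06=2.8826; Δ=(5.0000−0.0000)/(149.2058−125.4385)=0.2104; B=V−Δ·S=-24.8952
Node (2,2) S=157.0587: V=(p*·5.0000+(1−p*)·5.0000)/1.06=4.7170; Δ=(5.0000−5.0000)/(177.4763−149.2058)=0.0000; B=V−Δ·S=4.7170
Node (1,0) S=116.8500: V=(p*·2.8826+(1−p*)·0.0000)/1.06=1.6619; Δ=(2.8826−0.0000)/(132.0405−111.0075)=0.1371; B=V−Δ·S=-14.3526
Node (1,1) S=138.9900: V=(p*·4.7170+(1−p*)·2.8826)/1.06=3.7770; Δ=(4.7170−2.8826)/(157.0587−132.0405)=0.0733; B=V−Δ·S=-6.4140
Node (0,0) S=123.0000: V=(p*·3.7770+(1−p*)·1.6619)/1.06=2.7872; Δ=(3.7770−1.6619)/(138.9900−116.8500)=0.0955; B=V−Δ·S=-8.9634
Check: Δ(0,0)·S0 + B(0,0) = 2.7872 = V0.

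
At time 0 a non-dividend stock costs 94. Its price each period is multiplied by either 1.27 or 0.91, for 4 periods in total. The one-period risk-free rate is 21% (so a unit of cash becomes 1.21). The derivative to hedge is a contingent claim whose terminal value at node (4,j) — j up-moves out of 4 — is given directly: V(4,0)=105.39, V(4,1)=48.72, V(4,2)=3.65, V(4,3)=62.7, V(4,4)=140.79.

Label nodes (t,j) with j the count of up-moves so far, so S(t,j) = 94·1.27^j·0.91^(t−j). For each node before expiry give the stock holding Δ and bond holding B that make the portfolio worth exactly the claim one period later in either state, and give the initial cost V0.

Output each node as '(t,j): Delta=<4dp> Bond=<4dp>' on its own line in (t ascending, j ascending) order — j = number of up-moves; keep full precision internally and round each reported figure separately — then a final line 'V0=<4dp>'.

(0,0): Delta=1.0392 Bond=-54.1442
(1,0): Delta=0.5969 Bond=-27.6792
(1,1): Delta=1.1026 Bond=-73.0815
(2,0): Delta=-1.3862 Bond=120.8790
(2,1): Delta=0.8811 Bond=-64.3660
(2,2): Delta=1.1344 Bond=-93.2411
(3,0): Delta=-2.2223 Bond=205.4869
(3,1): Delta=-1.2664 Bond=134.4190
(3,2): Delta=1.1889 Bond=-120.3432
(3,3): Delta=1.1266 Bond=-111.3175
V0=43.5447

Risk-neutral probability p* = (R−d)/(u−d) = (1.21−0.91)/(1.27−0.91) = 0.8333.
Terminal values V(4,·): V(4,0)=105.3900, V(4,1)=48.7200, V(4,2)=3.6500, V(4,3)=62.7000, V(4,4)=140.7900
(3,0): S=70.8357. Δ = (V_up−V_dn)/(S_up−S_dn) = (48.7200−105.3900)/(89.9613−64.4605) = -2.2223. V = [p*·48.7200 + (1−p*)·105.3900]/1.21 = 48.0702. B = V − Δ·S = 205.4869.
(3,1): S=98.8586. Δ = (V_up−V_dn)/(S_up−S_dn) = (3.6500−48.7200)/(125.5504−89.9613) = -1.2664. V = [p*·3.6500 + (1−p*)·48.7200]/1.21 = 9.2245. B = V − Δ·S = 134.4190.
(3,2): S=137.9675. Δ = (V_up−V_dn)/(S_up−S_dn) = (62.7000−3.6500)/(175.2187−125.5504) = 1.1889. V = [p*·62.7000 + (1−p*)·3.6500]/1.21 = 43.6846. B = V − Δ·S = -120.3432.
(3,3): S=192.5480. Δ = (V_up−V_dn)/(S_up−S_dn) = (140.7900−62.7000)/(244.5360−175.2187) = 1.1266. V = [p*·140.7900 + (1−p*)·62.7000]/1.21 = 105.5992. B = V − Δ·S = -111.3175.
(2,0): S=77.8414. Δ = (V_up−V_dn)/(S_up−S_dn) = (9.2245−48.0702)/(98.8586−70.8357) = -1.3862. V = [p*·9.2245 + (1−p*)·48.0702]/1.21 = 12.9742. B = V − Δ·S = 120.8790.
(2,1): S=108.6358. Δ = (V_up−V_dn)/(S_up−S_dn) = (43.6846−9.2245)/(137.9675−98.8586) = 0.8811. V = [p*·43.6846 + (1−p*)·9.2245]/1.21 = 31.3564. B = V − Δ·S = -64.3660.
(2,2): S=151.6126. Δ = (V_up−V_dn)/(S_up−S_dn) = (105.5992−43.6846)/(192.5480−137.9675) = 1.1344. V = [p*·105.5992 + (1−p*)·43.6846]/1.21 = 78.7439. B = V − Δ·S = -93.2411.
(1,0): S=85.5400. Δ = (V_up−V_dn)/(S_up−S_dn) = (31.3564−12.9742)/(108.6358−77.8414) = 0.5969. V = [p*·31.3564 + (1−p*)·12.9742]/1.21 = 23.3824. B = V − Δ·S = -27.6792.
(1,1): S=119.3800. Δ = (V_up−V_dn)/(S_up−S_dn) = (78.7439−31.3564)/(151.6126−108.6358) = 1.1026. V = [p*·78.7439 + (1−p*)·31.3564]/1.21 = 58.5504. B = V − Δ·S = -73.0815.
(0,0): S=94.0000. Δ = (V_up−V_dn)/(S_up−S_dn) = (58.5504−23.3824)/(119.3800−85.5400) = 1.0392. V = [p*·58.5504 + (1−p*)·23.3824]/1.21 = 43.5447. B = V − Δ·S = -54.1442.
Self-financing check: at every node Δ·S+B equals the discounted successor values.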